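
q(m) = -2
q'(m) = 0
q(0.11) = -2.00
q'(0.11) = 0.00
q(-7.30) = -2.00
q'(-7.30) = 0.00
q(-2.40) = -2.00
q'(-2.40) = 0.00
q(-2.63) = -2.00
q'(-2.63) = 0.00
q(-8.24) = -2.00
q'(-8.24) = 0.00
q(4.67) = -2.00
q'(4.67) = 0.00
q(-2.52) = -2.00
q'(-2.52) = 0.00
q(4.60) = -2.00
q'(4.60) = 0.00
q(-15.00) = -2.00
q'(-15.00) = 0.00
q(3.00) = -2.00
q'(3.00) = 0.00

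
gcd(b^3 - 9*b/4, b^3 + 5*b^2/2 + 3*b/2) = b^2 + 3*b/2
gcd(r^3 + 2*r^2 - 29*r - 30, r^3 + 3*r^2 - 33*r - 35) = r^2 - 4*r - 5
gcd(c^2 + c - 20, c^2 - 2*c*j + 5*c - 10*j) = c + 5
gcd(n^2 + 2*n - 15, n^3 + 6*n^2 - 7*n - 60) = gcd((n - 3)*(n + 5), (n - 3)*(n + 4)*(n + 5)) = n^2 + 2*n - 15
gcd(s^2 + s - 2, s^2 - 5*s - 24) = 1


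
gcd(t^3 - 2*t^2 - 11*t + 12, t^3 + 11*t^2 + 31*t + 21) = t + 3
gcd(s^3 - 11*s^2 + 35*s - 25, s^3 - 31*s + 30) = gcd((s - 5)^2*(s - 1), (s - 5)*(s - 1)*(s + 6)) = s^2 - 6*s + 5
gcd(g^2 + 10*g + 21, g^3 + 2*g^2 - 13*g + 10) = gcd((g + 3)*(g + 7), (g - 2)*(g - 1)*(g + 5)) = 1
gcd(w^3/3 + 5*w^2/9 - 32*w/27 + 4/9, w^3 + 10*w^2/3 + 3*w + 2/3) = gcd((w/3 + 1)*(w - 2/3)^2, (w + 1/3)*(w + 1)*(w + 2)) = 1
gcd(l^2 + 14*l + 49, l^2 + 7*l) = l + 7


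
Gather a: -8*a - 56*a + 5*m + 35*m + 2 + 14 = -64*a + 40*m + 16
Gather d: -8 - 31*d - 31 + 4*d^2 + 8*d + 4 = 4*d^2 - 23*d - 35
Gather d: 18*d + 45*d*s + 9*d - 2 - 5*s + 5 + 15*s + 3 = d*(45*s + 27) + 10*s + 6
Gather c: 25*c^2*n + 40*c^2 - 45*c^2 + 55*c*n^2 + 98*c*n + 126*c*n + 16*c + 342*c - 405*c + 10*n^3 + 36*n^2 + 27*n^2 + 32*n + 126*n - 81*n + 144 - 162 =c^2*(25*n - 5) + c*(55*n^2 + 224*n - 47) + 10*n^3 + 63*n^2 + 77*n - 18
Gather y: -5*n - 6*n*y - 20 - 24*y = -5*n + y*(-6*n - 24) - 20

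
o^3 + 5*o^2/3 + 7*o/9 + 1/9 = (o + 1/3)^2*(o + 1)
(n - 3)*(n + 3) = n^2 - 9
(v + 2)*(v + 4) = v^2 + 6*v + 8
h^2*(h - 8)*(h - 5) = h^4 - 13*h^3 + 40*h^2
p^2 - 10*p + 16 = (p - 8)*(p - 2)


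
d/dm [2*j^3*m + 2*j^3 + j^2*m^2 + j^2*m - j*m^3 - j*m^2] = j*(2*j^2 + 2*j*m + j - 3*m^2 - 2*m)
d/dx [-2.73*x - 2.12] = -2.73000000000000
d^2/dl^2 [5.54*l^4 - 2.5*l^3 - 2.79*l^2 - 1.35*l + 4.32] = 66.48*l^2 - 15.0*l - 5.58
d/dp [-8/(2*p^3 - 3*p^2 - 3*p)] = 24*(2*p^2 - 2*p - 1)/(p^2*(-2*p^2 + 3*p + 3)^2)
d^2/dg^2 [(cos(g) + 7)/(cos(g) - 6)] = 13*(sin(g)^2 - 6*cos(g) + 1)/(cos(g) - 6)^3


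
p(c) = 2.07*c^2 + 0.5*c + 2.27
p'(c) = 4.14*c + 0.5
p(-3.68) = 28.46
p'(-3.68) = -14.74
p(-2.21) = 11.28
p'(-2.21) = -8.65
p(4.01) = 37.56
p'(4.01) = 17.10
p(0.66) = 3.50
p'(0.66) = 3.23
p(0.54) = 3.14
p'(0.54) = 2.74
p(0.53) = 3.12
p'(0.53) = 2.69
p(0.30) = 2.61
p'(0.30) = 1.74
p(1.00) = 4.84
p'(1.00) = 4.64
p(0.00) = 2.27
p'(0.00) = 0.50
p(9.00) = 174.44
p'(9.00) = 37.76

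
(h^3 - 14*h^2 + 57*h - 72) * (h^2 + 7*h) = h^5 - 7*h^4 - 41*h^3 + 327*h^2 - 504*h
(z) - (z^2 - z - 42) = -z^2 + 2*z + 42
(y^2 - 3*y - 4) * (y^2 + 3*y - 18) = y^4 - 31*y^2 + 42*y + 72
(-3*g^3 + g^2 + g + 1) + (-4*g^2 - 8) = -3*g^3 - 3*g^2 + g - 7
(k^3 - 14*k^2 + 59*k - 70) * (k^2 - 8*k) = k^5 - 22*k^4 + 171*k^3 - 542*k^2 + 560*k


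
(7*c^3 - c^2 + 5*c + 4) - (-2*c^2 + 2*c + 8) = 7*c^3 + c^2 + 3*c - 4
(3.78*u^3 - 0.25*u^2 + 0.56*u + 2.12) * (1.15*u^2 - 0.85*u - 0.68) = 4.347*u^5 - 3.5005*u^4 - 1.7139*u^3 + 2.132*u^2 - 2.1828*u - 1.4416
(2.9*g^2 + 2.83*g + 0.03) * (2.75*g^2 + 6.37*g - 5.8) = 7.975*g^4 + 26.2555*g^3 + 1.2896*g^2 - 16.2229*g - 0.174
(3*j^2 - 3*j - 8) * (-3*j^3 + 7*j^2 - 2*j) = -9*j^5 + 30*j^4 - 3*j^3 - 50*j^2 + 16*j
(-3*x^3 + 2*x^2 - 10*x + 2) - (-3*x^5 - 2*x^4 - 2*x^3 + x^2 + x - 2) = 3*x^5 + 2*x^4 - x^3 + x^2 - 11*x + 4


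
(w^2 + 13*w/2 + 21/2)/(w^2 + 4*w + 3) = (w + 7/2)/(w + 1)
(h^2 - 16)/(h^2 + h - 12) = (h - 4)/(h - 3)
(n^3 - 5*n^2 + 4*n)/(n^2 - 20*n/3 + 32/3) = 3*n*(n - 1)/(3*n - 8)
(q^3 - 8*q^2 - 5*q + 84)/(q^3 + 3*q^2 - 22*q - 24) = (q^2 - 4*q - 21)/(q^2 + 7*q + 6)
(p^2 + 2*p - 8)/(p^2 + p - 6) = (p + 4)/(p + 3)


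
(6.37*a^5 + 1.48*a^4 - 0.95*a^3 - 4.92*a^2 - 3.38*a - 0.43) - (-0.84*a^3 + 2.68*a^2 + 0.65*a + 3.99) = 6.37*a^5 + 1.48*a^4 - 0.11*a^3 - 7.6*a^2 - 4.03*a - 4.42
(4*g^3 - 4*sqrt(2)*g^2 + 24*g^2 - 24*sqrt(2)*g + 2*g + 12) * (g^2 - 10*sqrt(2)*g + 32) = 4*g^5 - 44*sqrt(2)*g^4 + 24*g^4 - 264*sqrt(2)*g^3 + 210*g^3 - 148*sqrt(2)*g^2 + 1260*g^2 - 888*sqrt(2)*g + 64*g + 384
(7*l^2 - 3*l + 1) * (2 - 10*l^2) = -70*l^4 + 30*l^3 + 4*l^2 - 6*l + 2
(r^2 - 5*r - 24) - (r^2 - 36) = 12 - 5*r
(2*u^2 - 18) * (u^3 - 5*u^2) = 2*u^5 - 10*u^4 - 18*u^3 + 90*u^2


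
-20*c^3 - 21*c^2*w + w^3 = (-5*c + w)*(c + w)*(4*c + w)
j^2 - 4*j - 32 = (j - 8)*(j + 4)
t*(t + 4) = t^2 + 4*t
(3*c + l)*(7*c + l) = 21*c^2 + 10*c*l + l^2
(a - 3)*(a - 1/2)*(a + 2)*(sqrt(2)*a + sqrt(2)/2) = sqrt(2)*a^4 - sqrt(2)*a^3 - 25*sqrt(2)*a^2/4 + sqrt(2)*a/4 + 3*sqrt(2)/2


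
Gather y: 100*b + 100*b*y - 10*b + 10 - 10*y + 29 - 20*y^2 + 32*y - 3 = 90*b - 20*y^2 + y*(100*b + 22) + 36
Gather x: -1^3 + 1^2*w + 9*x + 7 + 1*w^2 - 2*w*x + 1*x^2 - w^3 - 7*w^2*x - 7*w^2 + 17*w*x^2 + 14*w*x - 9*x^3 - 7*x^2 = -w^3 - 6*w^2 + w - 9*x^3 + x^2*(17*w - 6) + x*(-7*w^2 + 12*w + 9) + 6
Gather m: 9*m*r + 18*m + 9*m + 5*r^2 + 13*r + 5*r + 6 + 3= m*(9*r + 27) + 5*r^2 + 18*r + 9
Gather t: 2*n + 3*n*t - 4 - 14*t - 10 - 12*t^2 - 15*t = 2*n - 12*t^2 + t*(3*n - 29) - 14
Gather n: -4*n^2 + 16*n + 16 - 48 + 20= -4*n^2 + 16*n - 12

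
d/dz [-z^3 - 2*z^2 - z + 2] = -3*z^2 - 4*z - 1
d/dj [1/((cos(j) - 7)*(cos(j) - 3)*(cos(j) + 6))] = (3*cos(j)^2 - 8*cos(j) - 39)*sin(j)/((cos(j) - 7)^2*(cos(j) - 3)^2*(cos(j) + 6)^2)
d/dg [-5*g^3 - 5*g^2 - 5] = 5*g*(-3*g - 2)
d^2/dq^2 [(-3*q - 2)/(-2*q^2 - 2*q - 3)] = 4*(2*(2*q + 1)^2*(3*q + 2) - (9*q + 5)*(2*q^2 + 2*q + 3))/(2*q^2 + 2*q + 3)^3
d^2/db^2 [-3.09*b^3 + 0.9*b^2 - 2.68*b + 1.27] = 1.8 - 18.54*b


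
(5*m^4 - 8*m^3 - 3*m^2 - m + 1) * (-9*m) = -45*m^5 + 72*m^4 + 27*m^3 + 9*m^2 - 9*m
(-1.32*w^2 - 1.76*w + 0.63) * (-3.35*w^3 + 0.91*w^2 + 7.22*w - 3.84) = 4.422*w^5 + 4.6948*w^4 - 13.2425*w^3 - 7.0651*w^2 + 11.307*w - 2.4192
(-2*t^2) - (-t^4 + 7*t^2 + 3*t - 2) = t^4 - 9*t^2 - 3*t + 2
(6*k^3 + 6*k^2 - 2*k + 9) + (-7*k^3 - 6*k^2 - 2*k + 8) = -k^3 - 4*k + 17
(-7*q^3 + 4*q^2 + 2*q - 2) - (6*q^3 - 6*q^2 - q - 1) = -13*q^3 + 10*q^2 + 3*q - 1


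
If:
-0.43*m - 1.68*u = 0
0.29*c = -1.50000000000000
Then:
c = -5.17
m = -3.90697674418605*u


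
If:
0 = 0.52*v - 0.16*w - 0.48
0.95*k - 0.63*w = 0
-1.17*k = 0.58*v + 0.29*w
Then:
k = -0.29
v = 0.79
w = -0.43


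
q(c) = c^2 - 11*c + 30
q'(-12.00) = -35.00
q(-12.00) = 306.00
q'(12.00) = 13.00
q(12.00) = 42.00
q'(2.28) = -6.44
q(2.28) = 10.12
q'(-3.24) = -17.48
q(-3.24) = 76.14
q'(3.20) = -4.60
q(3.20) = 5.04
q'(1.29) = -8.42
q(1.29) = 17.47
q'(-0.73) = -12.46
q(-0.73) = 38.56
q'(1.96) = -7.08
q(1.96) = 12.28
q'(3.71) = -3.58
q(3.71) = 2.95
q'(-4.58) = -20.16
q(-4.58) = 101.36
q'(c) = 2*c - 11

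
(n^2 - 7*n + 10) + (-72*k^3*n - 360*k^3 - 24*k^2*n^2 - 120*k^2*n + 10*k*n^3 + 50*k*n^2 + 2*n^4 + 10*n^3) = -72*k^3*n - 360*k^3 - 24*k^2*n^2 - 120*k^2*n + 10*k*n^3 + 50*k*n^2 + 2*n^4 + 10*n^3 + n^2 - 7*n + 10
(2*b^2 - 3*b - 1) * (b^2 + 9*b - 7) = 2*b^4 + 15*b^3 - 42*b^2 + 12*b + 7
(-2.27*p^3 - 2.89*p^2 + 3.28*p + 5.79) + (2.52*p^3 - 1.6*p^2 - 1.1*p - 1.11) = 0.25*p^3 - 4.49*p^2 + 2.18*p + 4.68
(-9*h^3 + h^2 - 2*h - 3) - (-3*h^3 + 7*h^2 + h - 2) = -6*h^3 - 6*h^2 - 3*h - 1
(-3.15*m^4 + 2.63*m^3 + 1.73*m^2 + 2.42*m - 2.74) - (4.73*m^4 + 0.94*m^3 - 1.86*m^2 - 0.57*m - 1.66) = -7.88*m^4 + 1.69*m^3 + 3.59*m^2 + 2.99*m - 1.08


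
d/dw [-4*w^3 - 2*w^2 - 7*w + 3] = -12*w^2 - 4*w - 7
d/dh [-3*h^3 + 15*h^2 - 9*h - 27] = -9*h^2 + 30*h - 9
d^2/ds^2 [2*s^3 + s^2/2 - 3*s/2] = 12*s + 1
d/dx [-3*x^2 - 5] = -6*x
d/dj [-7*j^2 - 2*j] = -14*j - 2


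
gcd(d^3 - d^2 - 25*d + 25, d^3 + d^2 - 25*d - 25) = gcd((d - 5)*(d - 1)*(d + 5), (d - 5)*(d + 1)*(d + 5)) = d^2 - 25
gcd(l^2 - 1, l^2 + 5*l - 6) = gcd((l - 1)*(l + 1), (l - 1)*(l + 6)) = l - 1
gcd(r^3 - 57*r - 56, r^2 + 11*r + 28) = r + 7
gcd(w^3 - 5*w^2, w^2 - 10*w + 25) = w - 5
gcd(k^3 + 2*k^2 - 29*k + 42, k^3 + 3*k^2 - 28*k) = k + 7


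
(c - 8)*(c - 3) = c^2 - 11*c + 24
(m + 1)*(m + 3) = m^2 + 4*m + 3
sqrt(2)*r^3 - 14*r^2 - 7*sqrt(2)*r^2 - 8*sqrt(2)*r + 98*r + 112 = (r - 8)*(r - 7*sqrt(2))*(sqrt(2)*r + sqrt(2))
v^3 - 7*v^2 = v^2*(v - 7)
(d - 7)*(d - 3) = d^2 - 10*d + 21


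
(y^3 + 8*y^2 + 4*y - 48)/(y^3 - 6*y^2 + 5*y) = (y^3 + 8*y^2 + 4*y - 48)/(y*(y^2 - 6*y + 5))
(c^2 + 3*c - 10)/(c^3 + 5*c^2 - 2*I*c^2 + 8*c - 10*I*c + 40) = (c - 2)/(c^2 - 2*I*c + 8)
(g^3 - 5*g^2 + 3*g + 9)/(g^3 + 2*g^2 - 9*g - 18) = (g^2 - 2*g - 3)/(g^2 + 5*g + 6)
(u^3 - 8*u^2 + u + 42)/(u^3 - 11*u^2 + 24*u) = (u^2 - 5*u - 14)/(u*(u - 8))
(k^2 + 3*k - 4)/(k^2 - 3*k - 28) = (k - 1)/(k - 7)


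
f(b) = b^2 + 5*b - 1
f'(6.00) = 17.00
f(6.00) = 65.00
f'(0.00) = 5.00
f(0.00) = -1.00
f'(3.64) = 12.28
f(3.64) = 30.45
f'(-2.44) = 0.12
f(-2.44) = -7.25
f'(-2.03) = 0.94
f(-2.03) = -7.03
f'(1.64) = 8.28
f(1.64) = 9.89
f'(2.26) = 9.52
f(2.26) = 15.41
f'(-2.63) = -0.26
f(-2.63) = -7.23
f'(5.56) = 16.12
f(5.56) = 57.71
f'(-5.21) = -5.42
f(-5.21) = 0.09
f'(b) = 2*b + 5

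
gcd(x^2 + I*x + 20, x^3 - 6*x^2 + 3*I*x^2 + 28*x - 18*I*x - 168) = x - 4*I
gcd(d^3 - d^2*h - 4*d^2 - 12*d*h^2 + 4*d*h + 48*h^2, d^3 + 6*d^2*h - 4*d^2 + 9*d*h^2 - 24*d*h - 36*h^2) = d^2 + 3*d*h - 4*d - 12*h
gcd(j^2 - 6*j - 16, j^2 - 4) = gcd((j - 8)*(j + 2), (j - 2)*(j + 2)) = j + 2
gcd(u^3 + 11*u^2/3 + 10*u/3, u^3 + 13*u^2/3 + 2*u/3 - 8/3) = 1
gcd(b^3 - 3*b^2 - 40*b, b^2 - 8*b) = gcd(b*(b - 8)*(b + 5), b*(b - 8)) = b^2 - 8*b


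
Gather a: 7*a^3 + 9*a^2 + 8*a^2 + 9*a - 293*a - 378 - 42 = 7*a^3 + 17*a^2 - 284*a - 420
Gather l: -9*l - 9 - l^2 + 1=-l^2 - 9*l - 8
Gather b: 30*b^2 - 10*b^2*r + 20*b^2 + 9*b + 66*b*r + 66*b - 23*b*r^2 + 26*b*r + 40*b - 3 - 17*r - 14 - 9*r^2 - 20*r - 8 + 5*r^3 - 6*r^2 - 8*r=b^2*(50 - 10*r) + b*(-23*r^2 + 92*r + 115) + 5*r^3 - 15*r^2 - 45*r - 25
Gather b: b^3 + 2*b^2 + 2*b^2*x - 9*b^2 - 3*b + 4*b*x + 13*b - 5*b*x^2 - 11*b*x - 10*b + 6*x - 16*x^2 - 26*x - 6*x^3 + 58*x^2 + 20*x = b^3 + b^2*(2*x - 7) + b*(-5*x^2 - 7*x) - 6*x^3 + 42*x^2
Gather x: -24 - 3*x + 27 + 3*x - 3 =0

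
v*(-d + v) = -d*v + v^2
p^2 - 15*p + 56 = (p - 8)*(p - 7)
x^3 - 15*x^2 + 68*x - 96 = (x - 8)*(x - 4)*(x - 3)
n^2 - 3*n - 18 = (n - 6)*(n + 3)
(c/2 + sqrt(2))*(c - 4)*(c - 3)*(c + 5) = c^4/2 - c^3 + sqrt(2)*c^3 - 23*c^2/2 - 2*sqrt(2)*c^2 - 23*sqrt(2)*c + 30*c + 60*sqrt(2)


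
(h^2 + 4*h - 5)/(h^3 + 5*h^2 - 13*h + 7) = (h + 5)/(h^2 + 6*h - 7)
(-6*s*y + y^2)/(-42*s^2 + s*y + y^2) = y/(7*s + y)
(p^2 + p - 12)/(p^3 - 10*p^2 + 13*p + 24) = (p + 4)/(p^2 - 7*p - 8)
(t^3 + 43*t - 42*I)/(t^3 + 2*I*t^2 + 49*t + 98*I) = (t^2 - 7*I*t - 6)/(t^2 - 5*I*t + 14)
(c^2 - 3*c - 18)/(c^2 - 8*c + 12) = (c + 3)/(c - 2)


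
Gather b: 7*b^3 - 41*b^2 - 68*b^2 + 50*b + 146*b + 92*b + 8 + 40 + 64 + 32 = 7*b^3 - 109*b^2 + 288*b + 144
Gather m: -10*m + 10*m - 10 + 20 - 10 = 0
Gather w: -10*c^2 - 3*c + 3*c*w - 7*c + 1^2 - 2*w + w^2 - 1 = -10*c^2 - 10*c + w^2 + w*(3*c - 2)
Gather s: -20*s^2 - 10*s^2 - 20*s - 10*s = -30*s^2 - 30*s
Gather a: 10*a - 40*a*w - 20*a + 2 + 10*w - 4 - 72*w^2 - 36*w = a*(-40*w - 10) - 72*w^2 - 26*w - 2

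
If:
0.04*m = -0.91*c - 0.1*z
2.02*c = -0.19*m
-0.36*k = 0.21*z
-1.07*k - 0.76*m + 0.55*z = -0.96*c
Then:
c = 0.00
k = 0.00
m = 0.00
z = 0.00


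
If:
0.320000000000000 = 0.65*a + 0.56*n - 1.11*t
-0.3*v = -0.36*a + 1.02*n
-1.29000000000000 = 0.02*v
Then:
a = 1.30950728660652*t - 12.1554476058293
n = 0.462179042331714*t + 14.6804302567661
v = -64.50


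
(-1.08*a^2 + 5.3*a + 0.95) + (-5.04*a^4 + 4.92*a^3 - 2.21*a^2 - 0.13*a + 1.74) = -5.04*a^4 + 4.92*a^3 - 3.29*a^2 + 5.17*a + 2.69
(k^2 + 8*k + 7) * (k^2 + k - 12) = k^4 + 9*k^3 + 3*k^2 - 89*k - 84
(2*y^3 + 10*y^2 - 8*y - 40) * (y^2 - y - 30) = 2*y^5 + 8*y^4 - 78*y^3 - 332*y^2 + 280*y + 1200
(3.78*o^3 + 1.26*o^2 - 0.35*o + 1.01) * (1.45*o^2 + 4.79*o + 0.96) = 5.481*o^5 + 19.9332*o^4 + 9.1567*o^3 + 0.9976*o^2 + 4.5019*o + 0.9696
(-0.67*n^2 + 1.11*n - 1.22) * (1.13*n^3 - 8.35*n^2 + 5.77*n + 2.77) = -0.7571*n^5 + 6.8488*n^4 - 14.513*n^3 + 14.7358*n^2 - 3.9647*n - 3.3794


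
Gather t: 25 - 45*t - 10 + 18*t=15 - 27*t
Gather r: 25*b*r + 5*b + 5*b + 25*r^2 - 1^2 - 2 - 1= 25*b*r + 10*b + 25*r^2 - 4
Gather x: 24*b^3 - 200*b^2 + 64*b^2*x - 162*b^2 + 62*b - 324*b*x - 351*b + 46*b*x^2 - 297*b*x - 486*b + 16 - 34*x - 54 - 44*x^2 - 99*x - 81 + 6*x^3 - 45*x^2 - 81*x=24*b^3 - 362*b^2 - 775*b + 6*x^3 + x^2*(46*b - 89) + x*(64*b^2 - 621*b - 214) - 119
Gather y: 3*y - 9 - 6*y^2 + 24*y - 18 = -6*y^2 + 27*y - 27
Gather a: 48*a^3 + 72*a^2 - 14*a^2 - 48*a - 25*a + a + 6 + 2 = 48*a^3 + 58*a^2 - 72*a + 8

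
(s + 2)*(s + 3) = s^2 + 5*s + 6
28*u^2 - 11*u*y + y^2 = (-7*u + y)*(-4*u + y)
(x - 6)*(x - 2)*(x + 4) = x^3 - 4*x^2 - 20*x + 48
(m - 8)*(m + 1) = m^2 - 7*m - 8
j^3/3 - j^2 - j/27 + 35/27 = (j/3 + 1/3)*(j - 7/3)*(j - 5/3)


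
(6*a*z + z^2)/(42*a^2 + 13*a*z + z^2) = z/(7*a + z)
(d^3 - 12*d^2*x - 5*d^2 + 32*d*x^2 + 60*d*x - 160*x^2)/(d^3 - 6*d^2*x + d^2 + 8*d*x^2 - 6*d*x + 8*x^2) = (-d^2 + 8*d*x + 5*d - 40*x)/(-d^2 + 2*d*x - d + 2*x)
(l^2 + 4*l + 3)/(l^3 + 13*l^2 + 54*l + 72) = (l + 1)/(l^2 + 10*l + 24)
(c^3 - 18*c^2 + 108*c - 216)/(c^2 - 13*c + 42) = (c^2 - 12*c + 36)/(c - 7)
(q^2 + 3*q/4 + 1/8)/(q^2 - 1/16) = 2*(2*q + 1)/(4*q - 1)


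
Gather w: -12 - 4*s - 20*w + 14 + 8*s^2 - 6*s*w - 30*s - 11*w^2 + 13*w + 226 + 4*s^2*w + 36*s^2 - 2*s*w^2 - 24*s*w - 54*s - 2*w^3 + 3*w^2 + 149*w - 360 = 44*s^2 - 88*s - 2*w^3 + w^2*(-2*s - 8) + w*(4*s^2 - 30*s + 142) - 132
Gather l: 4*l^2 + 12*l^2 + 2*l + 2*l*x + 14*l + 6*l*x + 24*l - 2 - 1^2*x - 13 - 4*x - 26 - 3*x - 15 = 16*l^2 + l*(8*x + 40) - 8*x - 56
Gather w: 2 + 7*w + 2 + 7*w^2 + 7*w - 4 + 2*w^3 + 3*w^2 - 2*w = 2*w^3 + 10*w^2 + 12*w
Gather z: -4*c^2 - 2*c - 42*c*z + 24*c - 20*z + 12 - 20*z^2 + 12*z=-4*c^2 + 22*c - 20*z^2 + z*(-42*c - 8) + 12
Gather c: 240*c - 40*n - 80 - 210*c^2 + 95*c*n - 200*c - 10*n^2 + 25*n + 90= -210*c^2 + c*(95*n + 40) - 10*n^2 - 15*n + 10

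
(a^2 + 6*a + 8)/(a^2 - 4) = (a + 4)/(a - 2)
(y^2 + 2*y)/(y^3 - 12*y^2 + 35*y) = (y + 2)/(y^2 - 12*y + 35)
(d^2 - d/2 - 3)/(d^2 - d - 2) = (d + 3/2)/(d + 1)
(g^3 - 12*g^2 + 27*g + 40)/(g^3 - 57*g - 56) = (g - 5)/(g + 7)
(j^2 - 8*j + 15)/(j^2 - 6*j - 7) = (-j^2 + 8*j - 15)/(-j^2 + 6*j + 7)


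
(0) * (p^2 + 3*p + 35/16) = 0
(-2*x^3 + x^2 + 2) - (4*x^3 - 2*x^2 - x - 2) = -6*x^3 + 3*x^2 + x + 4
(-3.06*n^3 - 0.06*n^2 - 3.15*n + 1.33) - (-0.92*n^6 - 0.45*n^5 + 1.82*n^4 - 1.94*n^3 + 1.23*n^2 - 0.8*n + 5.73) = 0.92*n^6 + 0.45*n^5 - 1.82*n^4 - 1.12*n^3 - 1.29*n^2 - 2.35*n - 4.4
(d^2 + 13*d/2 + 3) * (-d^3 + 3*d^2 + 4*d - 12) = -d^5 - 7*d^4/2 + 41*d^3/2 + 23*d^2 - 66*d - 36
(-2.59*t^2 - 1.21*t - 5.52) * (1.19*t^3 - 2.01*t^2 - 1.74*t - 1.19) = -3.0821*t^5 + 3.766*t^4 + 0.3699*t^3 + 16.2827*t^2 + 11.0447*t + 6.5688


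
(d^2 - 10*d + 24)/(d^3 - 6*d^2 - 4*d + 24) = (d - 4)/(d^2 - 4)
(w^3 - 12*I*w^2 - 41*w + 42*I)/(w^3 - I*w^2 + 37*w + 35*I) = (w^2 - 5*I*w - 6)/(w^2 + 6*I*w - 5)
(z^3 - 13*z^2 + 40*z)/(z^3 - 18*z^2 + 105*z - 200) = z/(z - 5)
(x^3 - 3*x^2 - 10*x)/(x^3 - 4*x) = (x - 5)/(x - 2)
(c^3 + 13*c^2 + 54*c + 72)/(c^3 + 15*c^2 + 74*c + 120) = (c + 3)/(c + 5)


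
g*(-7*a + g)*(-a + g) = 7*a^2*g - 8*a*g^2 + g^3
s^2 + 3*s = s*(s + 3)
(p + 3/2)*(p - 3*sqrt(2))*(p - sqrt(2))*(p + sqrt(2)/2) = p^4 - 7*sqrt(2)*p^3/2 + 3*p^3/2 - 21*sqrt(2)*p^2/4 + 2*p^2 + 3*p + 3*sqrt(2)*p + 9*sqrt(2)/2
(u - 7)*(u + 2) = u^2 - 5*u - 14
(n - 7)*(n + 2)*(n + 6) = n^3 + n^2 - 44*n - 84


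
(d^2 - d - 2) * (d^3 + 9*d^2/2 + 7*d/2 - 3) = d^5 + 7*d^4/2 - 3*d^3 - 31*d^2/2 - 4*d + 6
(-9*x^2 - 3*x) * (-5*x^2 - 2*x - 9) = 45*x^4 + 33*x^3 + 87*x^2 + 27*x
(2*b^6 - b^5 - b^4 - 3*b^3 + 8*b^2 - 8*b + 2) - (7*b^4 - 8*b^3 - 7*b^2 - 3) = 2*b^6 - b^5 - 8*b^4 + 5*b^3 + 15*b^2 - 8*b + 5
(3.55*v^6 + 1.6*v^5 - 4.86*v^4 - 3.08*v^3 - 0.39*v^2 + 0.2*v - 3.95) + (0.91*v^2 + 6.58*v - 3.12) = 3.55*v^6 + 1.6*v^5 - 4.86*v^4 - 3.08*v^3 + 0.52*v^2 + 6.78*v - 7.07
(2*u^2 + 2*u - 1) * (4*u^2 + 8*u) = 8*u^4 + 24*u^3 + 12*u^2 - 8*u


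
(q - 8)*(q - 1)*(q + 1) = q^3 - 8*q^2 - q + 8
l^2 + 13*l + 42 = (l + 6)*(l + 7)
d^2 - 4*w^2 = (d - 2*w)*(d + 2*w)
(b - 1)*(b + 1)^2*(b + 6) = b^4 + 7*b^3 + 5*b^2 - 7*b - 6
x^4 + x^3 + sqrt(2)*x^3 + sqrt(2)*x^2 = x^2*(x + 1)*(x + sqrt(2))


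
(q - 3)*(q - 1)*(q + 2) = q^3 - 2*q^2 - 5*q + 6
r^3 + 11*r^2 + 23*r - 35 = (r - 1)*(r + 5)*(r + 7)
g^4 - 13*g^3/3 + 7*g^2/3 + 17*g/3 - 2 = (g - 3)*(g - 2)*(g - 1/3)*(g + 1)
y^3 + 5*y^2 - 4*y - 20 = (y - 2)*(y + 2)*(y + 5)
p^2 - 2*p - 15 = (p - 5)*(p + 3)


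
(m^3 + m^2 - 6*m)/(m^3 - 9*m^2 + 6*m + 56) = m*(m^2 + m - 6)/(m^3 - 9*m^2 + 6*m + 56)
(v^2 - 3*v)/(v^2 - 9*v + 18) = v/(v - 6)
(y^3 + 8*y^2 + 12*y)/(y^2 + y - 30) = y*(y + 2)/(y - 5)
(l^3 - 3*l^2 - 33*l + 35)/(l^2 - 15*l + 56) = (l^2 + 4*l - 5)/(l - 8)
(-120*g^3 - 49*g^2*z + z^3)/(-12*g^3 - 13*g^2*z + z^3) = (-40*g^2 - 3*g*z + z^2)/(-4*g^2 - 3*g*z + z^2)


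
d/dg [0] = 0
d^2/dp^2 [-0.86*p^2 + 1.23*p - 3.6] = -1.72000000000000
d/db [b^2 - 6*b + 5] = 2*b - 6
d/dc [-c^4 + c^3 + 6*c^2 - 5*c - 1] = -4*c^3 + 3*c^2 + 12*c - 5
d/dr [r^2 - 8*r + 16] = 2*r - 8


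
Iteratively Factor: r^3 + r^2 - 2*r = (r - 1)*(r^2 + 2*r) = r*(r - 1)*(r + 2)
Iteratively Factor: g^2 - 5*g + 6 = (g - 2)*(g - 3)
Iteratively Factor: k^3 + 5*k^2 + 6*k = (k)*(k^2 + 5*k + 6) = k*(k + 3)*(k + 2)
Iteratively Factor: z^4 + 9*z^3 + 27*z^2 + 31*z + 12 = (z + 3)*(z^3 + 6*z^2 + 9*z + 4) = (z + 1)*(z + 3)*(z^2 + 5*z + 4) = (z + 1)^2*(z + 3)*(z + 4)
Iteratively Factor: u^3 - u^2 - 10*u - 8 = (u + 2)*(u^2 - 3*u - 4) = (u - 4)*(u + 2)*(u + 1)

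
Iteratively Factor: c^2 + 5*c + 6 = (c + 2)*(c + 3)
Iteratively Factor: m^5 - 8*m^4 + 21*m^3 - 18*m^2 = (m - 2)*(m^4 - 6*m^3 + 9*m^2) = (m - 3)*(m - 2)*(m^3 - 3*m^2) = m*(m - 3)*(m - 2)*(m^2 - 3*m) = m^2*(m - 3)*(m - 2)*(m - 3)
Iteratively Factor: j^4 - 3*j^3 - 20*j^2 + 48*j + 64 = (j + 1)*(j^3 - 4*j^2 - 16*j + 64) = (j - 4)*(j + 1)*(j^2 - 16) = (j - 4)*(j + 1)*(j + 4)*(j - 4)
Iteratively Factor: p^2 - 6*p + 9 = (p - 3)*(p - 3)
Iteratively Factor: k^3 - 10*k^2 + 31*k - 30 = (k - 2)*(k^2 - 8*k + 15) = (k - 3)*(k - 2)*(k - 5)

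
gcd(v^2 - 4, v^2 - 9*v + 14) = v - 2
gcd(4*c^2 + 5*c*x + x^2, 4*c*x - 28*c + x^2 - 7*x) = 4*c + x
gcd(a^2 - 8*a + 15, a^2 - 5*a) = a - 5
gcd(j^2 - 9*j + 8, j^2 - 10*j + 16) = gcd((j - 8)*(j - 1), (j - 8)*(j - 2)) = j - 8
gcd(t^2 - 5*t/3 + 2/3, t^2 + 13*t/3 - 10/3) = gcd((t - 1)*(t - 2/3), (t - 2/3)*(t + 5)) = t - 2/3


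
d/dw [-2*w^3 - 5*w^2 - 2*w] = -6*w^2 - 10*w - 2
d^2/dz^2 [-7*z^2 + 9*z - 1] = -14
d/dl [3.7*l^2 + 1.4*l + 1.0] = 7.4*l + 1.4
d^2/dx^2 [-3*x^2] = -6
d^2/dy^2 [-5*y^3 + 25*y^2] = 50 - 30*y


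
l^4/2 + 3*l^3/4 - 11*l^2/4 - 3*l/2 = l*(l/2 + 1/4)*(l - 2)*(l + 3)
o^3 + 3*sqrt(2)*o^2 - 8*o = o*(o - sqrt(2))*(o + 4*sqrt(2))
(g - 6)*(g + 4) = g^2 - 2*g - 24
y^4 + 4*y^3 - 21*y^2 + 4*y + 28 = (y - 2)^2*(y + 1)*(y + 7)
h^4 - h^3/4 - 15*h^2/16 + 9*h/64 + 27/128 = (h - 3/4)^2*(h + 1/2)*(h + 3/4)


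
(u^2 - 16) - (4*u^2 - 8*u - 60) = -3*u^2 + 8*u + 44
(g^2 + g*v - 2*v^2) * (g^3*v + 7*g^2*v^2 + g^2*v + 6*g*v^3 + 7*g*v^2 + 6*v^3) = g^5*v + 8*g^4*v^2 + g^4*v + 11*g^3*v^3 + 8*g^3*v^2 - 8*g^2*v^4 + 11*g^2*v^3 - 12*g*v^5 - 8*g*v^4 - 12*v^5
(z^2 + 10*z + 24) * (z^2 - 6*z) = z^4 + 4*z^3 - 36*z^2 - 144*z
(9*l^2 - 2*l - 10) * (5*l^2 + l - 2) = 45*l^4 - l^3 - 70*l^2 - 6*l + 20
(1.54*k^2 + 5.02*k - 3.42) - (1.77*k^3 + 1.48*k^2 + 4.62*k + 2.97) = -1.77*k^3 + 0.0600000000000001*k^2 + 0.399999999999999*k - 6.39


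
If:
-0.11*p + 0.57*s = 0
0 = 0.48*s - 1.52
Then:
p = 16.41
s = 3.17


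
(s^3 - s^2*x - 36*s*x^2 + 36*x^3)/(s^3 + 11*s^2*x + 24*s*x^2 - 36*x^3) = (s - 6*x)/(s + 6*x)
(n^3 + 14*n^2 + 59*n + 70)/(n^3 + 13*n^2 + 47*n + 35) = (n + 2)/(n + 1)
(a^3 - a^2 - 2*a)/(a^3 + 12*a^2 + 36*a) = (a^2 - a - 2)/(a^2 + 12*a + 36)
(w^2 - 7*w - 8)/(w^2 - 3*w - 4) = (w - 8)/(w - 4)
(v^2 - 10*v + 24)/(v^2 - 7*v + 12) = (v - 6)/(v - 3)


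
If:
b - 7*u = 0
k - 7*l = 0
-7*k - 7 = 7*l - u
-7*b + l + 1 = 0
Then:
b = 343/2743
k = -2394/2743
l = -342/2743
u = 49/2743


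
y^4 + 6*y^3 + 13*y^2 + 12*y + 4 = (y + 1)^2*(y + 2)^2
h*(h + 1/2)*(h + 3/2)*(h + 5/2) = h^4 + 9*h^3/2 + 23*h^2/4 + 15*h/8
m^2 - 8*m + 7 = (m - 7)*(m - 1)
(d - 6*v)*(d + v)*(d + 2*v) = d^3 - 3*d^2*v - 16*d*v^2 - 12*v^3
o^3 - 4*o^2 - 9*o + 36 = (o - 4)*(o - 3)*(o + 3)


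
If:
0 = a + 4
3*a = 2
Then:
No Solution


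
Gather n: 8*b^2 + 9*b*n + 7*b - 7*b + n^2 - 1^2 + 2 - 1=8*b^2 + 9*b*n + n^2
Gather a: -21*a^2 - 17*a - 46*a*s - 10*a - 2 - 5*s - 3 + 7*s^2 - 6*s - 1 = -21*a^2 + a*(-46*s - 27) + 7*s^2 - 11*s - 6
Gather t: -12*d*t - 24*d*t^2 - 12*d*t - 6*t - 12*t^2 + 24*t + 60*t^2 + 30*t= t^2*(48 - 24*d) + t*(48 - 24*d)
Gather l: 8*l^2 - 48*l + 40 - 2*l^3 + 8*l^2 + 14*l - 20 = -2*l^3 + 16*l^2 - 34*l + 20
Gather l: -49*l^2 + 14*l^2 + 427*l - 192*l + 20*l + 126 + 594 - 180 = -35*l^2 + 255*l + 540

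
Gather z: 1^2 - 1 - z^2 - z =-z^2 - z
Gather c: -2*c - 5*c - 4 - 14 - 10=-7*c - 28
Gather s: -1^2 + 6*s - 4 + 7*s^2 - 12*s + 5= 7*s^2 - 6*s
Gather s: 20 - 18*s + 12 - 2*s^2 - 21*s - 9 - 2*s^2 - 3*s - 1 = -4*s^2 - 42*s + 22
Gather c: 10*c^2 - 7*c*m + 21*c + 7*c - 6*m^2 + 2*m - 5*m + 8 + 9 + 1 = 10*c^2 + c*(28 - 7*m) - 6*m^2 - 3*m + 18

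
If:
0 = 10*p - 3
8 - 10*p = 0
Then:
No Solution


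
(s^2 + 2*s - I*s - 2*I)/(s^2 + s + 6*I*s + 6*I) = (s^2 + s*(2 - I) - 2*I)/(s^2 + s*(1 + 6*I) + 6*I)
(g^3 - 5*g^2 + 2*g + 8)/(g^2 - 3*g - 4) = g - 2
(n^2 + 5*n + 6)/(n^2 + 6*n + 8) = (n + 3)/(n + 4)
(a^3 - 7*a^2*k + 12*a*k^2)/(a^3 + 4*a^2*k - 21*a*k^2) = (a - 4*k)/(a + 7*k)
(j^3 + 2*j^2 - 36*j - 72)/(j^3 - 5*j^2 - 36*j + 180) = (j + 2)/(j - 5)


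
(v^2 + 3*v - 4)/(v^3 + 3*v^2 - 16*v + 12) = (v + 4)/(v^2 + 4*v - 12)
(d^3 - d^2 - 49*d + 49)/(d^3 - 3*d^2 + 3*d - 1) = (d^2 - 49)/(d^2 - 2*d + 1)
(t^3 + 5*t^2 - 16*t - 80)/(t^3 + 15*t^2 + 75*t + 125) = (t^2 - 16)/(t^2 + 10*t + 25)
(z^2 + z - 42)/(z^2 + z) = (z^2 + z - 42)/(z*(z + 1))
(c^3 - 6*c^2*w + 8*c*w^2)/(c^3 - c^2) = (c^2 - 6*c*w + 8*w^2)/(c*(c - 1))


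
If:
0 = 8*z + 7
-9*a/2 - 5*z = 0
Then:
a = 35/36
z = -7/8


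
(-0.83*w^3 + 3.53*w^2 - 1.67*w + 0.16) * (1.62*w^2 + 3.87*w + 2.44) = -1.3446*w^5 + 2.5065*w^4 + 8.9305*w^3 + 2.4095*w^2 - 3.4556*w + 0.3904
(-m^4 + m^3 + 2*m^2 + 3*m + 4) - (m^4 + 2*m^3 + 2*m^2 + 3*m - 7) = -2*m^4 - m^3 + 11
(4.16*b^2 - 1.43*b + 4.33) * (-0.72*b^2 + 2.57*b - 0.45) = -2.9952*b^4 + 11.7208*b^3 - 8.6647*b^2 + 11.7716*b - 1.9485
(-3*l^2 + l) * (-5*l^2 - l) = 15*l^4 - 2*l^3 - l^2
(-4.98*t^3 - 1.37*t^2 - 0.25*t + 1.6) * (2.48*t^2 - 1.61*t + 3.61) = -12.3504*t^5 + 4.6202*t^4 - 16.3921*t^3 - 0.5752*t^2 - 3.4785*t + 5.776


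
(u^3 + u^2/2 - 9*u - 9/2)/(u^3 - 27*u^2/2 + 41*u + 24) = (u^2 - 9)/(u^2 - 14*u + 48)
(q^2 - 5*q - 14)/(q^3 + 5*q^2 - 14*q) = (q^2 - 5*q - 14)/(q*(q^2 + 5*q - 14))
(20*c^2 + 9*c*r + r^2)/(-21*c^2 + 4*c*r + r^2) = (20*c^2 + 9*c*r + r^2)/(-21*c^2 + 4*c*r + r^2)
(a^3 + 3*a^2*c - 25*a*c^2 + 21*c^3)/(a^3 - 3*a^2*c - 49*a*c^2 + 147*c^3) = (a - c)/(a - 7*c)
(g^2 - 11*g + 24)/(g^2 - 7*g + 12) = (g - 8)/(g - 4)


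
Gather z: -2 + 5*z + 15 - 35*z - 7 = 6 - 30*z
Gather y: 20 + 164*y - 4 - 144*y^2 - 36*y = -144*y^2 + 128*y + 16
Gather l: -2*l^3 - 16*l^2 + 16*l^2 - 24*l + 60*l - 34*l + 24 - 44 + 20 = -2*l^3 + 2*l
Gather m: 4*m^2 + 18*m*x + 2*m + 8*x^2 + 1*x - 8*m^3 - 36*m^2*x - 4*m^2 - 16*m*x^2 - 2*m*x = -8*m^3 - 36*m^2*x + m*(-16*x^2 + 16*x + 2) + 8*x^2 + x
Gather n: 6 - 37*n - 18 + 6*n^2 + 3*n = 6*n^2 - 34*n - 12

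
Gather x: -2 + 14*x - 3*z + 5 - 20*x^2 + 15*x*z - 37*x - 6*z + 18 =-20*x^2 + x*(15*z - 23) - 9*z + 21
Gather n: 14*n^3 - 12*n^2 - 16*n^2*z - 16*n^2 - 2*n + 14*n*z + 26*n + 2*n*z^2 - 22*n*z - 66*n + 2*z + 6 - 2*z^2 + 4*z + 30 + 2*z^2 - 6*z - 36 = 14*n^3 + n^2*(-16*z - 28) + n*(2*z^2 - 8*z - 42)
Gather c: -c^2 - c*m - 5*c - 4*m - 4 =-c^2 + c*(-m - 5) - 4*m - 4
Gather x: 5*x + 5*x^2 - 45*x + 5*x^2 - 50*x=10*x^2 - 90*x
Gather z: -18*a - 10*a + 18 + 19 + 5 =42 - 28*a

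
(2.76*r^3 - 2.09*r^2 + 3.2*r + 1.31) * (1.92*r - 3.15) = 5.2992*r^4 - 12.7068*r^3 + 12.7275*r^2 - 7.5648*r - 4.1265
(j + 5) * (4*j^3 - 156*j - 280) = 4*j^4 + 20*j^3 - 156*j^2 - 1060*j - 1400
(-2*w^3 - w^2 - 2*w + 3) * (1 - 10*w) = 20*w^4 + 8*w^3 + 19*w^2 - 32*w + 3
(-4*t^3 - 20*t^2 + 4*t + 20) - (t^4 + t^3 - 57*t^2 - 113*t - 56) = -t^4 - 5*t^3 + 37*t^2 + 117*t + 76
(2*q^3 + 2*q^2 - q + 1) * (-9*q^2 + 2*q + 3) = -18*q^5 - 14*q^4 + 19*q^3 - 5*q^2 - q + 3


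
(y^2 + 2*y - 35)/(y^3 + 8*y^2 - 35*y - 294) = (y - 5)/(y^2 + y - 42)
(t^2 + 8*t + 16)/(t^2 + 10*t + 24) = (t + 4)/(t + 6)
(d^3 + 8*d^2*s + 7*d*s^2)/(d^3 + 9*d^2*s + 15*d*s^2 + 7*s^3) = d/(d + s)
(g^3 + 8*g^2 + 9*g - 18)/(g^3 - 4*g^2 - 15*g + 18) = (g + 6)/(g - 6)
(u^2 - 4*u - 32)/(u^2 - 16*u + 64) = (u + 4)/(u - 8)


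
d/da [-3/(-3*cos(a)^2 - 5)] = 36*sin(2*a)/(3*cos(2*a) + 13)^2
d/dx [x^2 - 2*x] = 2*x - 2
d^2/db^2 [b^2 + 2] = 2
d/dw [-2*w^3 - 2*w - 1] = -6*w^2 - 2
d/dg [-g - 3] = -1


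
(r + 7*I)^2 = r^2 + 14*I*r - 49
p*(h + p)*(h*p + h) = h^2*p^2 + h^2*p + h*p^3 + h*p^2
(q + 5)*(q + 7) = q^2 + 12*q + 35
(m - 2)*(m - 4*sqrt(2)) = m^2 - 4*sqrt(2)*m - 2*m + 8*sqrt(2)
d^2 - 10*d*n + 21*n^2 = (d - 7*n)*(d - 3*n)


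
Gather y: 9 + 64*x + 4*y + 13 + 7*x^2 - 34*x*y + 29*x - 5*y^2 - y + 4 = 7*x^2 + 93*x - 5*y^2 + y*(3 - 34*x) + 26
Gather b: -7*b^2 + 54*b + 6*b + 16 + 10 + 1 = -7*b^2 + 60*b + 27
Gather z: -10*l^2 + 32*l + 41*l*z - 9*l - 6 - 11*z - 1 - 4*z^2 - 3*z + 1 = -10*l^2 + 23*l - 4*z^2 + z*(41*l - 14) - 6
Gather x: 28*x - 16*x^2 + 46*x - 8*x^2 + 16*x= -24*x^2 + 90*x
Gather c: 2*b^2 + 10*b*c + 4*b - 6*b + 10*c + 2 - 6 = 2*b^2 - 2*b + c*(10*b + 10) - 4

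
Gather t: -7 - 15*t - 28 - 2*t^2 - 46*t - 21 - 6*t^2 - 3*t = -8*t^2 - 64*t - 56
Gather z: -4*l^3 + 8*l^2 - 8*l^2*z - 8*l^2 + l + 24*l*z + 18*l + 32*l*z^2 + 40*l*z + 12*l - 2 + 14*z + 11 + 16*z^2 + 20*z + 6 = -4*l^3 + 31*l + z^2*(32*l + 16) + z*(-8*l^2 + 64*l + 34) + 15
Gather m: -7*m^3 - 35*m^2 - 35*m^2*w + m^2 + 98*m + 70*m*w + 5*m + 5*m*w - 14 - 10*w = -7*m^3 + m^2*(-35*w - 34) + m*(75*w + 103) - 10*w - 14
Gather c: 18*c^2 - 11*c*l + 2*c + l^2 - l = 18*c^2 + c*(2 - 11*l) + l^2 - l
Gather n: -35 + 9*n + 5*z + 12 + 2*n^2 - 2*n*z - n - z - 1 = 2*n^2 + n*(8 - 2*z) + 4*z - 24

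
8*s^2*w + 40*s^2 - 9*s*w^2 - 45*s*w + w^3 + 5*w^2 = (-8*s + w)*(-s + w)*(w + 5)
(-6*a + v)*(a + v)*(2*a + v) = -12*a^3 - 16*a^2*v - 3*a*v^2 + v^3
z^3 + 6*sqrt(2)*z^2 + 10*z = z*(z + sqrt(2))*(z + 5*sqrt(2))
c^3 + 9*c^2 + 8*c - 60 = (c - 2)*(c + 5)*(c + 6)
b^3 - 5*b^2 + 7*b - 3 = (b - 3)*(b - 1)^2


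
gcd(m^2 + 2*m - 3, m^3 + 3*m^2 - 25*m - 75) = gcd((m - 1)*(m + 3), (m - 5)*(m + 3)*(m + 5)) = m + 3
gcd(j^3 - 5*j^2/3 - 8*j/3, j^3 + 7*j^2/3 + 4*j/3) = j^2 + j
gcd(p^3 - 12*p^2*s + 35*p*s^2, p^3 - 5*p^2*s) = p^2 - 5*p*s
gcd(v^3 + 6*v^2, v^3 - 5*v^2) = v^2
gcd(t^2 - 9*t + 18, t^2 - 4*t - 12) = t - 6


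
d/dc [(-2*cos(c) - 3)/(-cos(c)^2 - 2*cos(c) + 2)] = 2*(cos(c)^2 + 3*cos(c) + 5)*sin(c)/(cos(c)^2 + 2*cos(c) - 2)^2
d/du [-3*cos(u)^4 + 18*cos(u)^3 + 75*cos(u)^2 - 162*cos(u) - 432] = 3*(-47*cos(u) - 9*cos(2*u) + cos(3*u) + 45)*sin(u)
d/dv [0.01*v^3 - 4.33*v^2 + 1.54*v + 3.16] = 0.03*v^2 - 8.66*v + 1.54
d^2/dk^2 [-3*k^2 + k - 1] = -6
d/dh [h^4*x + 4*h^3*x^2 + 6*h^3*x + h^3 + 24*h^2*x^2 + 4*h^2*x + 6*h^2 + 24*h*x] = 4*h^3*x + 12*h^2*x^2 + 18*h^2*x + 3*h^2 + 48*h*x^2 + 8*h*x + 12*h + 24*x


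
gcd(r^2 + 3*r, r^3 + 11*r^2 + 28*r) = r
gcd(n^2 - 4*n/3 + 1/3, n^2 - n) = n - 1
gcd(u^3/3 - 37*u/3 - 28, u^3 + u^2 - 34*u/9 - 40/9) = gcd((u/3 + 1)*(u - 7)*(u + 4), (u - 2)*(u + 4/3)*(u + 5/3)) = 1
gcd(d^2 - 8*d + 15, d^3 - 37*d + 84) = d - 3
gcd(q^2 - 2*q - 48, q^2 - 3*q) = 1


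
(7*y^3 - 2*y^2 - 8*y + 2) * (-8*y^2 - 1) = -56*y^5 + 16*y^4 + 57*y^3 - 14*y^2 + 8*y - 2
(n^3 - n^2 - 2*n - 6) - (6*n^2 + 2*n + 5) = n^3 - 7*n^2 - 4*n - 11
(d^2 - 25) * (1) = d^2 - 25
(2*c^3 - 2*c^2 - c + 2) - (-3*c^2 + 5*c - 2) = 2*c^3 + c^2 - 6*c + 4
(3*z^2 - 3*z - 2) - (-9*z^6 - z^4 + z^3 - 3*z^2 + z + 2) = 9*z^6 + z^4 - z^3 + 6*z^2 - 4*z - 4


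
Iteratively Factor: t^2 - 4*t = (t - 4)*(t)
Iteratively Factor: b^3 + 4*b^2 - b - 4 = (b + 1)*(b^2 + 3*b - 4) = (b + 1)*(b + 4)*(b - 1)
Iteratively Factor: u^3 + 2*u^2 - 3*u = (u - 1)*(u^2 + 3*u) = (u - 1)*(u + 3)*(u)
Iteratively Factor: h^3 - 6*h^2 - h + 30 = (h - 3)*(h^2 - 3*h - 10) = (h - 3)*(h + 2)*(h - 5)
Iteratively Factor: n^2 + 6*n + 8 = (n + 4)*(n + 2)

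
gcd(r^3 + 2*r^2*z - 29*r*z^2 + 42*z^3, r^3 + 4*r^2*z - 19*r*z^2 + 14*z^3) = -r^2 - 5*r*z + 14*z^2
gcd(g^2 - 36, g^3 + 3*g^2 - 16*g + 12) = g + 6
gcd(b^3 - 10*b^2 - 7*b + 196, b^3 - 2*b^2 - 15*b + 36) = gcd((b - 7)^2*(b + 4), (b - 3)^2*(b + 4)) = b + 4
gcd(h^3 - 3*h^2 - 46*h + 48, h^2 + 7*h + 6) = h + 6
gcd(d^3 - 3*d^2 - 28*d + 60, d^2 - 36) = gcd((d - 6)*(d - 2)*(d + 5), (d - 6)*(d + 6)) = d - 6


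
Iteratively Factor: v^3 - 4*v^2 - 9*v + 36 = (v - 3)*(v^2 - v - 12) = (v - 3)*(v + 3)*(v - 4)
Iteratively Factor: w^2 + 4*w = (w + 4)*(w)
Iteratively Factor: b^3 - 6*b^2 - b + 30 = (b - 3)*(b^2 - 3*b - 10) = (b - 5)*(b - 3)*(b + 2)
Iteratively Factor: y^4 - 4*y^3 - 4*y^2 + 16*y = (y - 2)*(y^3 - 2*y^2 - 8*y) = (y - 4)*(y - 2)*(y^2 + 2*y) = (y - 4)*(y - 2)*(y + 2)*(y)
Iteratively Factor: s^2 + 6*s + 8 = (s + 2)*(s + 4)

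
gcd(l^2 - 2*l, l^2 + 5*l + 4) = 1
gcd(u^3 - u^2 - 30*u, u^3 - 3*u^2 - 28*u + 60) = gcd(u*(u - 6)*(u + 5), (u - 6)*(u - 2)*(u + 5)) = u^2 - u - 30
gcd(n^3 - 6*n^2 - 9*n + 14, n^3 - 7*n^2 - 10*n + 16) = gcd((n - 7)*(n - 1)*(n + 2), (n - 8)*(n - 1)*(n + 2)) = n^2 + n - 2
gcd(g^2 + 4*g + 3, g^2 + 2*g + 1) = g + 1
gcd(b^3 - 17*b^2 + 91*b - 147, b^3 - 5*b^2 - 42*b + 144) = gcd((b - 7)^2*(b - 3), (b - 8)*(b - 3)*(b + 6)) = b - 3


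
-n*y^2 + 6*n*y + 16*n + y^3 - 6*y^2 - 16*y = (-n + y)*(y - 8)*(y + 2)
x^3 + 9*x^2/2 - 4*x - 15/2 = (x - 3/2)*(x + 1)*(x + 5)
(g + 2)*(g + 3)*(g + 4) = g^3 + 9*g^2 + 26*g + 24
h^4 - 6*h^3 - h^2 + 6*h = h*(h - 6)*(h - 1)*(h + 1)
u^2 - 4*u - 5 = (u - 5)*(u + 1)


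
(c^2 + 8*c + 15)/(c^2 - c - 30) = (c + 3)/(c - 6)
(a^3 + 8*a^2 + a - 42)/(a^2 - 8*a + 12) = (a^2 + 10*a + 21)/(a - 6)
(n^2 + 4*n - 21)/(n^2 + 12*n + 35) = (n - 3)/(n + 5)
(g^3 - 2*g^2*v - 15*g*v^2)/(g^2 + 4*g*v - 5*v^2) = g*(g^2 - 2*g*v - 15*v^2)/(g^2 + 4*g*v - 5*v^2)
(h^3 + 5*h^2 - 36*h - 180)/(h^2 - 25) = (h^2 - 36)/(h - 5)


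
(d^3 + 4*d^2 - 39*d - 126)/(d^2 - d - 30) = (d^2 + 10*d + 21)/(d + 5)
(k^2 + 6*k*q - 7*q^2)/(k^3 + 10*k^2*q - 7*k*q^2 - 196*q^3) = (-k + q)/(-k^2 - 3*k*q + 28*q^2)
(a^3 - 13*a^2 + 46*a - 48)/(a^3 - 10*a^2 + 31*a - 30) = (a - 8)/(a - 5)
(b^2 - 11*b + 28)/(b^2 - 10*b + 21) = (b - 4)/(b - 3)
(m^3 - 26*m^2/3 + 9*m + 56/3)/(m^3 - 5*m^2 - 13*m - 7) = (m - 8/3)/(m + 1)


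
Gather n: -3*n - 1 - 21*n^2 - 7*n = -21*n^2 - 10*n - 1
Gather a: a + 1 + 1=a + 2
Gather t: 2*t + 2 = 2*t + 2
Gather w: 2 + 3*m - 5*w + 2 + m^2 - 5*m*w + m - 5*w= m^2 + 4*m + w*(-5*m - 10) + 4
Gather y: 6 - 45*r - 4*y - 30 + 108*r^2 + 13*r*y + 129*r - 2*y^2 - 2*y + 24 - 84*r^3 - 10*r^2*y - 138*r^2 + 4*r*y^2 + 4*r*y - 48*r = -84*r^3 - 30*r^2 + 36*r + y^2*(4*r - 2) + y*(-10*r^2 + 17*r - 6)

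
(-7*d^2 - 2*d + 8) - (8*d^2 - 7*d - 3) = -15*d^2 + 5*d + 11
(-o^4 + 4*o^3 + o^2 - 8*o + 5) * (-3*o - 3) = 3*o^5 - 9*o^4 - 15*o^3 + 21*o^2 + 9*o - 15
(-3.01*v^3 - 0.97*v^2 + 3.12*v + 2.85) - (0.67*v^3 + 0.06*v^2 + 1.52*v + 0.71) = -3.68*v^3 - 1.03*v^2 + 1.6*v + 2.14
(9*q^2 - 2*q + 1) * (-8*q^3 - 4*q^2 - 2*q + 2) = -72*q^5 - 20*q^4 - 18*q^3 + 18*q^2 - 6*q + 2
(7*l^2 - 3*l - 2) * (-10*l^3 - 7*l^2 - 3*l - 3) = -70*l^5 - 19*l^4 + 20*l^3 + 2*l^2 + 15*l + 6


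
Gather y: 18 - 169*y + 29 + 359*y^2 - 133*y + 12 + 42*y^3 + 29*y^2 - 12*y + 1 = 42*y^3 + 388*y^2 - 314*y + 60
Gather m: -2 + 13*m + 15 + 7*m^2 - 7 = 7*m^2 + 13*m + 6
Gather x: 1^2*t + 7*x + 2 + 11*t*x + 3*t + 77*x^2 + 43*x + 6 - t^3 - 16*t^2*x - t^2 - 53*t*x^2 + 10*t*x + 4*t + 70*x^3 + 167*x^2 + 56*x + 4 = -t^3 - t^2 + 8*t + 70*x^3 + x^2*(244 - 53*t) + x*(-16*t^2 + 21*t + 106) + 12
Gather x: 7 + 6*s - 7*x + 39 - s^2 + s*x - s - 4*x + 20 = -s^2 + 5*s + x*(s - 11) + 66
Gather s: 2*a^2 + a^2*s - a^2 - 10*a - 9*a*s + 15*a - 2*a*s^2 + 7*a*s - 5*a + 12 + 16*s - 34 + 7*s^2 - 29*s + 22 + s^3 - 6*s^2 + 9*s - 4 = a^2 + s^3 + s^2*(1 - 2*a) + s*(a^2 - 2*a - 4) - 4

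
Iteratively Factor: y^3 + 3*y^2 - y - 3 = (y - 1)*(y^2 + 4*y + 3) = (y - 1)*(y + 3)*(y + 1)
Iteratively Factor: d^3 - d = (d)*(d^2 - 1) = d*(d + 1)*(d - 1)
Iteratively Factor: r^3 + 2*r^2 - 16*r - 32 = (r - 4)*(r^2 + 6*r + 8) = (r - 4)*(r + 4)*(r + 2)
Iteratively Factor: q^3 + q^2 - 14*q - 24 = (q + 2)*(q^2 - q - 12) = (q + 2)*(q + 3)*(q - 4)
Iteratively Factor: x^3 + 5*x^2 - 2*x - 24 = (x + 3)*(x^2 + 2*x - 8) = (x - 2)*(x + 3)*(x + 4)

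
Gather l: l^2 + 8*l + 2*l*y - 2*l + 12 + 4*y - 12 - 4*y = l^2 + l*(2*y + 6)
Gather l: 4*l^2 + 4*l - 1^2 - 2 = 4*l^2 + 4*l - 3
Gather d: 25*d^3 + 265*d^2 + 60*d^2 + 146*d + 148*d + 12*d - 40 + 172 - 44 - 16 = 25*d^3 + 325*d^2 + 306*d + 72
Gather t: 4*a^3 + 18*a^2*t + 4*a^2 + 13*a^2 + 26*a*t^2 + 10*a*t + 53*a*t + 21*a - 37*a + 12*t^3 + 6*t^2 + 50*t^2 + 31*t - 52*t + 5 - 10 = 4*a^3 + 17*a^2 - 16*a + 12*t^3 + t^2*(26*a + 56) + t*(18*a^2 + 63*a - 21) - 5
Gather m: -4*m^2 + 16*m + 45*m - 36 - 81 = -4*m^2 + 61*m - 117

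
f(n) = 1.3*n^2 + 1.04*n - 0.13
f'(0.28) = 1.77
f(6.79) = 66.87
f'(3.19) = 9.33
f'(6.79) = 18.69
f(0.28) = 0.26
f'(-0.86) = -1.20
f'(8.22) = 22.41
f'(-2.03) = -4.24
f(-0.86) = -0.06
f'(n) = 2.6*n + 1.04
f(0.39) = 0.47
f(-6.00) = 40.43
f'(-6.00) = -14.56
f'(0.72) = 2.91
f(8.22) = 96.26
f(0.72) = 1.29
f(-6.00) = 40.43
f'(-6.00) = -14.56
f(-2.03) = 3.12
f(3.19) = 16.42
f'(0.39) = 2.05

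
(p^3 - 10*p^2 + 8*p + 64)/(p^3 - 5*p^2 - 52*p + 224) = (p + 2)/(p + 7)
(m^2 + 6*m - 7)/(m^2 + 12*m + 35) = (m - 1)/(m + 5)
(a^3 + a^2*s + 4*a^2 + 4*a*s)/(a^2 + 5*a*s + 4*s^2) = a*(a + 4)/(a + 4*s)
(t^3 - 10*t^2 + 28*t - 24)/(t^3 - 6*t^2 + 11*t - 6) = (t^2 - 8*t + 12)/(t^2 - 4*t + 3)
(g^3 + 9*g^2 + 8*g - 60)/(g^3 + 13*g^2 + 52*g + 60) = (g - 2)/(g + 2)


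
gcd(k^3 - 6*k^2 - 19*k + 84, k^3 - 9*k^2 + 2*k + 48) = k - 3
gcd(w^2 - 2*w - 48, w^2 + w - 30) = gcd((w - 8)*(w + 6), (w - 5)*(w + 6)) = w + 6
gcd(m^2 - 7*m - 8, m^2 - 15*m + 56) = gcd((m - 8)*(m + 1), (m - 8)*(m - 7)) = m - 8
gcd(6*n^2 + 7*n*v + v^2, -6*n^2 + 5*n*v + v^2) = 6*n + v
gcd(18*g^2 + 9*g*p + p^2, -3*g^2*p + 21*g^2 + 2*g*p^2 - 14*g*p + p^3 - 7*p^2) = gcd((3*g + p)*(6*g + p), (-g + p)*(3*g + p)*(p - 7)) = 3*g + p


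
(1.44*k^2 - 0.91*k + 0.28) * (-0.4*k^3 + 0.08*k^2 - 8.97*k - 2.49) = -0.576*k^5 + 0.4792*k^4 - 13.1016*k^3 + 4.5995*k^2 - 0.2457*k - 0.6972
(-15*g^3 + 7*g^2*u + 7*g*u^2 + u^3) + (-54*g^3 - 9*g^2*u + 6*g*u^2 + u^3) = -69*g^3 - 2*g^2*u + 13*g*u^2 + 2*u^3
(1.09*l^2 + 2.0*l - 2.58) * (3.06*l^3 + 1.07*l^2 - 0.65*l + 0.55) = 3.3354*l^5 + 7.2863*l^4 - 6.4633*l^3 - 3.4611*l^2 + 2.777*l - 1.419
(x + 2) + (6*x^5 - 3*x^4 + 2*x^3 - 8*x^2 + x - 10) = 6*x^5 - 3*x^4 + 2*x^3 - 8*x^2 + 2*x - 8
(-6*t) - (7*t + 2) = -13*t - 2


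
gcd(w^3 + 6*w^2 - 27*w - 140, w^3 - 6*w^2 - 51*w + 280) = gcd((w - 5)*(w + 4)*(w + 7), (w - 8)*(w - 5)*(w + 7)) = w^2 + 2*w - 35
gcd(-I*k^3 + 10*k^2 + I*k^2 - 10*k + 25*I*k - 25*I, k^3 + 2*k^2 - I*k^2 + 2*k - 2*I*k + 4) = 1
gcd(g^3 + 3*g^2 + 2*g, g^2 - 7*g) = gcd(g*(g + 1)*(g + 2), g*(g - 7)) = g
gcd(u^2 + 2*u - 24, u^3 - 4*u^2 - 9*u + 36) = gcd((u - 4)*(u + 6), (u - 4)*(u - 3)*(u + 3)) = u - 4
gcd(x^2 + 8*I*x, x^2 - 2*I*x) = x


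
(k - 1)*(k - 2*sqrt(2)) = k^2 - 2*sqrt(2)*k - k + 2*sqrt(2)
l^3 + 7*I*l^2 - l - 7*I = (l - 1)*(l + 1)*(l + 7*I)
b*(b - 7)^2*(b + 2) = b^4 - 12*b^3 + 21*b^2 + 98*b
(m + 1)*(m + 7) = m^2 + 8*m + 7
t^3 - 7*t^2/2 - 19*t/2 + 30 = (t - 4)*(t - 5/2)*(t + 3)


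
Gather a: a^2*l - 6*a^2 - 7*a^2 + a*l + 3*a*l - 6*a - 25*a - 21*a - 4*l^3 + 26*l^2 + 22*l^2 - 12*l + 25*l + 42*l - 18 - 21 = a^2*(l - 13) + a*(4*l - 52) - 4*l^3 + 48*l^2 + 55*l - 39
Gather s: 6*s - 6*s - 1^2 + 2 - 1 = 0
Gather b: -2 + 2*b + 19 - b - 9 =b + 8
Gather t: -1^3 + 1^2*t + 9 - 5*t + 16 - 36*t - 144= -40*t - 120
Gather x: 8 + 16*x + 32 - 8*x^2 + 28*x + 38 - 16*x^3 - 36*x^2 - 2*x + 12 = -16*x^3 - 44*x^2 + 42*x + 90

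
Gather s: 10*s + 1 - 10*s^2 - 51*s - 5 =-10*s^2 - 41*s - 4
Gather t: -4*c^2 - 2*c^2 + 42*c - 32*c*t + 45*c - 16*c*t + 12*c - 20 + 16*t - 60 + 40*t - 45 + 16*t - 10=-6*c^2 + 99*c + t*(72 - 48*c) - 135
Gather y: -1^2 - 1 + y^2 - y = y^2 - y - 2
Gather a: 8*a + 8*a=16*a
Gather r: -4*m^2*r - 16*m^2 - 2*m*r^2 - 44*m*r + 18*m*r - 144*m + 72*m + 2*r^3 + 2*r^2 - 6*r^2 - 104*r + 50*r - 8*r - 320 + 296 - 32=-16*m^2 - 72*m + 2*r^3 + r^2*(-2*m - 4) + r*(-4*m^2 - 26*m - 62) - 56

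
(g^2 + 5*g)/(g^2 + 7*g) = (g + 5)/(g + 7)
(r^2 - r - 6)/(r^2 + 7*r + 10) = (r - 3)/(r + 5)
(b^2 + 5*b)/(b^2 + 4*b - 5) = b/(b - 1)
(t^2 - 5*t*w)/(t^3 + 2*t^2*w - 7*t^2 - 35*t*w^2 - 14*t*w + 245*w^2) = t/(t^2 + 7*t*w - 7*t - 49*w)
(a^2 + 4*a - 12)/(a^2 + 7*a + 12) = (a^2 + 4*a - 12)/(a^2 + 7*a + 12)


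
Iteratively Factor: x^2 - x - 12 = (x + 3)*(x - 4)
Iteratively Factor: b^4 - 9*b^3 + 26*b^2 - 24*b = (b - 4)*(b^3 - 5*b^2 + 6*b) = (b - 4)*(b - 2)*(b^2 - 3*b) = b*(b - 4)*(b - 2)*(b - 3)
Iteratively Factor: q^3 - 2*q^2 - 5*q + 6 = (q + 2)*(q^2 - 4*q + 3) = (q - 1)*(q + 2)*(q - 3)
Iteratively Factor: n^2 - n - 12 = (n + 3)*(n - 4)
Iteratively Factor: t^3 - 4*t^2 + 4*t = (t)*(t^2 - 4*t + 4) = t*(t - 2)*(t - 2)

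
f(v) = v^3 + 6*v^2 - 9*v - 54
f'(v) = 3*v^2 + 12*v - 9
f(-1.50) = -30.38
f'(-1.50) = -20.25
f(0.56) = -56.98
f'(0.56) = -1.34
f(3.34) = 20.13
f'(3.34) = 64.55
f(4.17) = 85.32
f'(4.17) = 93.21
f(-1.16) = -37.05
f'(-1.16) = -18.88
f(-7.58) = -76.56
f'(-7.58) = 72.41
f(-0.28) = -51.03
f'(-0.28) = -12.12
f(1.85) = -43.78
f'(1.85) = 23.47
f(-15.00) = -1944.00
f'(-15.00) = 486.00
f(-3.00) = 0.00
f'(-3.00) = -18.00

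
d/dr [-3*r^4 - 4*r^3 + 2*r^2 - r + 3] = -12*r^3 - 12*r^2 + 4*r - 1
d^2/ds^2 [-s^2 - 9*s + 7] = -2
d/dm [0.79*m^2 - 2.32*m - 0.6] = 1.58*m - 2.32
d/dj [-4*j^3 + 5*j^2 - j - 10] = -12*j^2 + 10*j - 1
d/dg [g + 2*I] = 1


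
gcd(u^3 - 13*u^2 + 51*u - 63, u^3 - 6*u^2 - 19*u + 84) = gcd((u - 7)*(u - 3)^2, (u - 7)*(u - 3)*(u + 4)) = u^2 - 10*u + 21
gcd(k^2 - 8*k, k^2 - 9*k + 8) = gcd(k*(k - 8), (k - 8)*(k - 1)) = k - 8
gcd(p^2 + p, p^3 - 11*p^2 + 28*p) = p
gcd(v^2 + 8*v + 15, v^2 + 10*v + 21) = v + 3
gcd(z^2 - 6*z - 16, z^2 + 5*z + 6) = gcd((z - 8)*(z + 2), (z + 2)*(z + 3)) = z + 2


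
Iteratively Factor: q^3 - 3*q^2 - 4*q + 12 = (q - 3)*(q^2 - 4) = (q - 3)*(q - 2)*(q + 2)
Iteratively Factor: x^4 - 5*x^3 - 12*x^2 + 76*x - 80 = (x + 4)*(x^3 - 9*x^2 + 24*x - 20) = (x - 5)*(x + 4)*(x^2 - 4*x + 4) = (x - 5)*(x - 2)*(x + 4)*(x - 2)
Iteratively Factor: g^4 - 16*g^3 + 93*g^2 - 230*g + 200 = (g - 4)*(g^3 - 12*g^2 + 45*g - 50) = (g - 5)*(g - 4)*(g^2 - 7*g + 10) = (g - 5)^2*(g - 4)*(g - 2)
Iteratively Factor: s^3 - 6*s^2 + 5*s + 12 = (s - 4)*(s^2 - 2*s - 3) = (s - 4)*(s - 3)*(s + 1)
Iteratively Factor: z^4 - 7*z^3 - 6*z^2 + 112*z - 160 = (z + 4)*(z^3 - 11*z^2 + 38*z - 40) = (z - 5)*(z + 4)*(z^2 - 6*z + 8) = (z - 5)*(z - 4)*(z + 4)*(z - 2)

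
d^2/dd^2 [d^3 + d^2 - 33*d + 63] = 6*d + 2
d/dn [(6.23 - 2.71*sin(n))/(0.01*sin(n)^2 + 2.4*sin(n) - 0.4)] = (0.0271*sin(n)^2 - 0.1246*sin(n) - 13.868)*cos(n)/(0.0001*sin(n)^4 + 0.048*sin(n)^3 + 5.752*sin(n)^2 - 1.92*sin(n) + 0.16)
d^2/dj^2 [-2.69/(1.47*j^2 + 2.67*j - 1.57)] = (11.625642*j^2 + 21.115962*j - 2.69*(2.94*j + 2.67)*(5.88*j + 5.34) - 12.416502)/(1.47*j^2 + 2.67*j - 1.57)^3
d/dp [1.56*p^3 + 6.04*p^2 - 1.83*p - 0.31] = 4.68*p^2 + 12.08*p - 1.83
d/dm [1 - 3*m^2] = -6*m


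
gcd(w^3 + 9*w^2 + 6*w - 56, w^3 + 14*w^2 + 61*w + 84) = w^2 + 11*w + 28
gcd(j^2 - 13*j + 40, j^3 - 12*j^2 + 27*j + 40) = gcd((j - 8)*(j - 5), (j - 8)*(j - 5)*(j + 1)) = j^2 - 13*j + 40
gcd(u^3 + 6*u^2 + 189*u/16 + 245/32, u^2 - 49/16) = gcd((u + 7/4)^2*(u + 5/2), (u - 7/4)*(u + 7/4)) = u + 7/4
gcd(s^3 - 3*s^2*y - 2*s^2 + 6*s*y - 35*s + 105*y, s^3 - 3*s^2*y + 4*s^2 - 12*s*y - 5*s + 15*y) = -s^2 + 3*s*y - 5*s + 15*y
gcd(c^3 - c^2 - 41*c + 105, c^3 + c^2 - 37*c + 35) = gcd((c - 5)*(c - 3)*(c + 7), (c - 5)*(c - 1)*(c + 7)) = c^2 + 2*c - 35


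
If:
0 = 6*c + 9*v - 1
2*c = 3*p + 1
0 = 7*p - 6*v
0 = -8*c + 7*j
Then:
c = 9/26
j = 36/91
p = -4/39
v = -14/117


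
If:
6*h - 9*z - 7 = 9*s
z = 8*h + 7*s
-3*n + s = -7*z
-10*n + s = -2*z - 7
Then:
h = 4697/6834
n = 2422/3417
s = -2485/3417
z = 1393/3417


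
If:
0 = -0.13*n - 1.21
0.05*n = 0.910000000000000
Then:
No Solution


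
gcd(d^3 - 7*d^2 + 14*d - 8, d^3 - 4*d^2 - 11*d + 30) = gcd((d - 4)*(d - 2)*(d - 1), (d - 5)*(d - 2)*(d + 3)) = d - 2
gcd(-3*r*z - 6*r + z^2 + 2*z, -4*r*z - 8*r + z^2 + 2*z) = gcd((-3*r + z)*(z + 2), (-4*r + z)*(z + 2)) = z + 2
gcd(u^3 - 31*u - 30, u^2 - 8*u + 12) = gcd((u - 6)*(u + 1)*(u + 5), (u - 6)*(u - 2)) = u - 6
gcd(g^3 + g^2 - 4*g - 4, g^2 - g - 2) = g^2 - g - 2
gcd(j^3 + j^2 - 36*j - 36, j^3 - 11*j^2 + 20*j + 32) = j + 1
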